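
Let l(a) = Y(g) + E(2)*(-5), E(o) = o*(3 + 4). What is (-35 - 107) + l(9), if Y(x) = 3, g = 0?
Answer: -209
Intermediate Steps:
E(o) = 7*o (E(o) = o*7 = 7*o)
l(a) = -67 (l(a) = 3 + (7*2)*(-5) = 3 + 14*(-5) = 3 - 70 = -67)
(-35 - 107) + l(9) = (-35 - 107) - 67 = -142 - 67 = -209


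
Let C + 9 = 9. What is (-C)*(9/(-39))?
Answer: 0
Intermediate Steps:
C = 0 (C = -9 + 9 = 0)
(-C)*(9/(-39)) = (-1*0)*(9/(-39)) = 0*(9*(-1/39)) = 0*(-3/13) = 0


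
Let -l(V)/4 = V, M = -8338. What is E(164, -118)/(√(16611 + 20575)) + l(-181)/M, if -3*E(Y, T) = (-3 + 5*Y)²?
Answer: -362/4169 - 667489*√37186/111558 ≈ -1153.9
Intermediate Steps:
l(V) = -4*V
E(Y, T) = -(-3 + 5*Y)²/3
E(164, -118)/(√(16611 + 20575)) + l(-181)/M = (-(-3 + 5*164)²/3)/(√(16611 + 20575)) - 4*(-181)/(-8338) = (-(-3 + 820)²/3)/(√37186) + 724*(-1/8338) = (-⅓*817²)*(√37186/37186) - 362/4169 = (-⅓*667489)*(√37186/37186) - 362/4169 = -667489*√37186/111558 - 362/4169 = -362/4169 - 667489*√37186/111558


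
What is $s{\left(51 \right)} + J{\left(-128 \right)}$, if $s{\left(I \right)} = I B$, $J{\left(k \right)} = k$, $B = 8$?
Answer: $280$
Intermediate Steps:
$s{\left(I \right)} = 8 I$ ($s{\left(I \right)} = I 8 = 8 I$)
$s{\left(51 \right)} + J{\left(-128 \right)} = 8 \cdot 51 - 128 = 408 - 128 = 280$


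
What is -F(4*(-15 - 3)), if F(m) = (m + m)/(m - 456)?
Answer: -3/11 ≈ -0.27273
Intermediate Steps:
F(m) = 2*m/(-456 + m) (F(m) = (2*m)/(-456 + m) = 2*m/(-456 + m))
-F(4*(-15 - 3)) = -2*4*(-15 - 3)/(-456 + 4*(-15 - 3)) = -2*4*(-18)/(-456 + 4*(-18)) = -2*(-72)/(-456 - 72) = -2*(-72)/(-528) = -2*(-72)*(-1)/528 = -1*3/11 = -3/11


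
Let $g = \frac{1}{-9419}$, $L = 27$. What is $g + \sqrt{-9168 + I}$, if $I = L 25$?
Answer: $- \frac{1}{9419} + i \sqrt{8493} \approx -0.00010617 + 92.157 i$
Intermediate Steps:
$g = - \frac{1}{9419} \approx -0.00010617$
$I = 675$ ($I = 27 \cdot 25 = 675$)
$g + \sqrt{-9168 + I} = - \frac{1}{9419} + \sqrt{-9168 + 675} = - \frac{1}{9419} + \sqrt{-8493} = - \frac{1}{9419} + i \sqrt{8493}$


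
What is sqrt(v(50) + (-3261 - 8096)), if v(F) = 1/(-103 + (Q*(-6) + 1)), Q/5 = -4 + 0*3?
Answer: 5*I*sqrt(16354)/6 ≈ 106.57*I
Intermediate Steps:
Q = -20 (Q = 5*(-4 + 0*3) = 5*(-4 + 0) = 5*(-4) = -20)
v(F) = 1/18 (v(F) = 1/(-103 + (-20*(-6) + 1)) = 1/(-103 + (120 + 1)) = 1/(-103 + 121) = 1/18)
sqrt(v(50) + (-3261 - 8096)) = sqrt(1/18 + (-3261 - 8096)) = sqrt(1/18 - 11357) = sqrt(-204425/18) = 5*I*sqrt(16354)/6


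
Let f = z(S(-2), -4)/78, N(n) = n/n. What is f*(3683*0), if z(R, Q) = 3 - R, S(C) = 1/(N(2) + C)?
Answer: 0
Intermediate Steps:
N(n) = 1
S(C) = 1/(1 + C)
f = 2/39 (f = (3 - 1/(1 - 2))/78 = (3 - 1/(-1))*(1/78) = (3 - 1*(-1))*(1/78) = (3 + 1)*(1/78) = 4*(1/78) = 2/39 ≈ 0.051282)
f*(3683*0) = 2*(3683*0)/39 = (2/39)*0 = 0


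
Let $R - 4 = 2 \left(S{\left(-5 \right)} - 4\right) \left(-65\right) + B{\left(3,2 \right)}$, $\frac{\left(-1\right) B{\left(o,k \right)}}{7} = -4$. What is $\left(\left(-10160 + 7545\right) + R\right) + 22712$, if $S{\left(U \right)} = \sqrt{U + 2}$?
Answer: $20649 - 130 i \sqrt{3} \approx 20649.0 - 225.17 i$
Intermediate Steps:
$S{\left(U \right)} = \sqrt{2 + U}$
$B{\left(o,k \right)} = 28$ ($B{\left(o,k \right)} = \left(-7\right) \left(-4\right) = 28$)
$R = 552 - 130 i \sqrt{3}$ ($R = 4 + \left(2 \left(\sqrt{2 - 5} - 4\right) \left(-65\right) + 28\right) = 4 + \left(2 \left(\sqrt{-3} - 4\right) \left(-65\right) + 28\right) = 4 + \left(2 \left(i \sqrt{3} - 4\right) \left(-65\right) + 28\right) = 4 + \left(2 \left(-4 + i \sqrt{3}\right) \left(-65\right) + 28\right) = 4 + \left(\left(-8 + 2 i \sqrt{3}\right) \left(-65\right) + 28\right) = 4 + \left(\left(520 - 130 i \sqrt{3}\right) + 28\right) = 4 + \left(548 - 130 i \sqrt{3}\right) = 552 - 130 i \sqrt{3} \approx 552.0 - 225.17 i$)
$\left(\left(-10160 + 7545\right) + R\right) + 22712 = \left(\left(-10160 + 7545\right) + \left(552 - 130 i \sqrt{3}\right)\right) + 22712 = \left(-2615 + \left(552 - 130 i \sqrt{3}\right)\right) + 22712 = \left(-2063 - 130 i \sqrt{3}\right) + 22712 = 20649 - 130 i \sqrt{3}$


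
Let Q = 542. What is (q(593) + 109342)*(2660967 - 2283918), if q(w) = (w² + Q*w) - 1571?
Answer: 294409662474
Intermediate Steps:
q(w) = -1571 + w² + 542*w (q(w) = (w² + 542*w) - 1571 = -1571 + w² + 542*w)
(q(593) + 109342)*(2660967 - 2283918) = ((-1571 + 593² + 542*593) + 109342)*(2660967 - 2283918) = ((-1571 + 351649 + 321406) + 109342)*377049 = (671484 + 109342)*377049 = 780826*377049 = 294409662474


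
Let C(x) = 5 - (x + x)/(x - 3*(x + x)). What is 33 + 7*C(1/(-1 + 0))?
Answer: 354/5 ≈ 70.800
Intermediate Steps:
C(x) = 27/5 (C(x) = 5 - 2*x/(x - 6*x) = 5 - 2*x/((-5*x)) = 5 - 2*x*(-1/(5*x)) = 5 - 1*(-⅖) = 5 + ⅖ = 27/5)
33 + 7*C(1/(-1 + 0)) = 33 + 7*(27/5) = 33 + 189/5 = 354/5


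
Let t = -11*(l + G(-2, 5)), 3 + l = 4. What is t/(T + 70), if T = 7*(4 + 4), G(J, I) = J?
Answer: 11/126 ≈ 0.087302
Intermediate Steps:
l = 1 (l = -3 + 4 = 1)
T = 56 (T = 7*8 = 56)
t = 11 (t = -11*(1 - 2) = -11*(-1) = 11)
t/(T + 70) = 11/(56 + 70) = 11/126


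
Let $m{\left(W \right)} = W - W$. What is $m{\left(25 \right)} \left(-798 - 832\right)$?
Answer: $0$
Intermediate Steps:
$m{\left(W \right)} = 0$
$m{\left(25 \right)} \left(-798 - 832\right) = 0 \left(-798 - 832\right) = 0 \left(-1630\right) = 0$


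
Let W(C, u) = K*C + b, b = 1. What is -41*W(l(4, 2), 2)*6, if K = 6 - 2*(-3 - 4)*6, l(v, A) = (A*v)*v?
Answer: -708726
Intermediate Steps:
l(v, A) = A*v²
K = 90 (K = 6 - 2*(-7)*6 = 6 + 14*6 = 6 + 84 = 90)
W(C, u) = 1 + 90*C (W(C, u) = 90*C + 1 = 1 + 90*C)
-41*W(l(4, 2), 2)*6 = -41*(1 + 90*(2*4²))*6 = -41*(1 + 90*(2*16))*6 = -41*(1 + 90*32)*6 = -41*(1 + 2880)*6 = -41*2881*6 = -118121*6 = -708726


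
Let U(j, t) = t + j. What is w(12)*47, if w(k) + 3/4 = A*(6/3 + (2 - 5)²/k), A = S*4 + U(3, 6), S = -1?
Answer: 611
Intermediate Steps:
U(j, t) = j + t
A = 5 (A = -1*4 + (3 + 6) = -4 + 9 = 5)
w(k) = 37/4 + 45/k (w(k) = -¾ + 5*(6/3 + (2 - 5)²/k) = -¾ + 5*(6*(⅓) + (-3)²/k) = -¾ + 5*(2 + 9/k) = -¾ + (10 + 45/k) = 37/4 + 45/k)
w(12)*47 = (37/4 + 45/12)*47 = (37/4 + 45*(1/12))*47 = (37/4 + 15/4)*47 = 13*47 = 611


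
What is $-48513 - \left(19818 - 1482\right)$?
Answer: $-66849$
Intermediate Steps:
$-48513 - \left(19818 - 1482\right) = -48513 - 18336 = -66849$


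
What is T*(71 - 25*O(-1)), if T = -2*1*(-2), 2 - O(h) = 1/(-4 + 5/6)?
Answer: 996/19 ≈ 52.421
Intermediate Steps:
O(h) = 44/19 (O(h) = 2 - 1/(-4 + 5/6) = 2 - 1/(-19/6) = 2 - 1*(-6/19) = 2 + 6/19 = 44/19)
T = 4 (T = -2*(-2) = 4)
T*(71 - 25*O(-1)) = 4*(71 - 25*44/19) = 4*(71 - 1*1100/19) = 4*(71 - 1100/19) = 4*(249/19) = 996/19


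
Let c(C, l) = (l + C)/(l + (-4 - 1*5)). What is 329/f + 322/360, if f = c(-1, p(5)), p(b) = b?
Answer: -59059/180 ≈ -328.11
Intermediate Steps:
c(C, l) = (C + l)/(-9 + l) (c(C, l) = (C + l)/(l + (-4 - 5)) = (C + l)/(l - 9) = (C + l)/(-9 + l))
f = -1 (f = (-1 + 5)/(-9 + 5) = 4/(-4) = -¼*4 = -1)
329/f + 322/360 = 329/(-1) + 322/360 = 329*(-1) + 322*(1/360) = -329 + 161/180 = -59059/180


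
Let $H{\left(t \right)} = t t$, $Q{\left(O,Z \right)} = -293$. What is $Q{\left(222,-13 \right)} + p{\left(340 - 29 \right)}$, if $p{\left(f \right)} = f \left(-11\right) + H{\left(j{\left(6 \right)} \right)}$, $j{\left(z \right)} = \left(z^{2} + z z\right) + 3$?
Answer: $1911$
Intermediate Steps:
$j{\left(z \right)} = 3 + 2 z^{2}$ ($j{\left(z \right)} = \left(z^{2} + z^{2}\right) + 3 = 2 z^{2} + 3 = 3 + 2 z^{2}$)
$H{\left(t \right)} = t^{2}$
$p{\left(f \right)} = 5625 - 11 f$ ($p{\left(f \right)} = f \left(-11\right) + \left(3 + 2 \cdot 6^{2}\right)^{2} = - 11 f + \left(3 + 2 \cdot 36\right)^{2} = - 11 f + \left(3 + 72\right)^{2} = - 11 f + 75^{2} = - 11 f + 5625 = 5625 - 11 f$)
$Q{\left(222,-13 \right)} + p{\left(340 - 29 \right)} = -293 + \left(5625 - 11 \left(340 - 29\right)\right) = -293 + \left(5625 - 3421\right) = -293 + 2204 = 1911$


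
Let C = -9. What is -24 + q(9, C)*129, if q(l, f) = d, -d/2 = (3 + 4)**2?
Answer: -12666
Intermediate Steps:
d = -98 (d = -2*(3 + 4)**2 = -2*7**2 = -2*49 = -98)
q(l, f) = -98
-24 + q(9, C)*129 = -24 - 98*129 = -24 - 12642 = -12666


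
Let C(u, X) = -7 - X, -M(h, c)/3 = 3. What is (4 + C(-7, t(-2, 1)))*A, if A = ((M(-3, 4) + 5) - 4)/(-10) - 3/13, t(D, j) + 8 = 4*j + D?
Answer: 111/65 ≈ 1.7077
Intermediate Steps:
t(D, j) = -8 + D + 4*j (t(D, j) = -8 + (4*j + D) = -8 + (D + 4*j) = -8 + D + 4*j)
M(h, c) = -9 (M(h, c) = -3*3 = -9)
A = 37/65 (A = ((-9 + 5) - 4)/(-10) - 3/13 = (-4 - 4)*(-⅒) - 3*1/13 = -8*(-⅒) - 3/13 = ⅘ - 3/13 = 37/65 ≈ 0.56923)
(4 + C(-7, t(-2, 1)))*A = (4 + (-7 - (-8 - 2 + 4*1)))*(37/65) = (4 + (-7 - (-8 - 2 + 4)))*(37/65) = (4 + (-7 - 1*(-6)))*(37/65) = (4 + (-7 + 6))*(37/65) = (4 - 1)*(37/65) = 3*(37/65) = 111/65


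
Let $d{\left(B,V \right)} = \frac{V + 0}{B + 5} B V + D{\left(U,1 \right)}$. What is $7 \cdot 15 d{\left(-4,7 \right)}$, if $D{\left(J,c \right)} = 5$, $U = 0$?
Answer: $-20055$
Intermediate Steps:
$d{\left(B,V \right)} = 5 + \frac{B V^{2}}{5 + B}$ ($d{\left(B,V \right)} = \frac{V + 0}{B + 5} B V + 5 = \frac{V}{5 + B} B V + 5 = \frac{B V}{5 + B} V + 5 = \frac{B V^{2}}{5 + B} + 5 = 5 + \frac{B V^{2}}{5 + B}$)
$7 \cdot 15 d{\left(-4,7 \right)} = 7 \cdot 15 \frac{25 + 5 \left(-4\right) - 4 \cdot 7^{2}}{5 - 4} = 105 \frac{25 - 20 - 196}{1} = 105 \cdot 1 \left(25 - 20 - 196\right) = 105 \cdot 1 \left(-191\right) = 105 \left(-191\right) = -20055$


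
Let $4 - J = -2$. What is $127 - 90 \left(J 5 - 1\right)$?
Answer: $-2483$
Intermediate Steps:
$J = 6$ ($J = 4 - -2 = 4 + 2 = 6$)
$127 - 90 \left(J 5 - 1\right) = 127 - 90 \left(6 \cdot 5 - 1\right) = 127 - 90 \left(30 - 1\right) = 127 - 2610 = -2483$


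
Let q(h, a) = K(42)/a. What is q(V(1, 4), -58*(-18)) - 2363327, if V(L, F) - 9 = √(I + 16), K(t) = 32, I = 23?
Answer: -616828339/261 ≈ -2.3633e+6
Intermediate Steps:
V(L, F) = 9 + √39 (V(L, F) = 9 + √(23 + 16) = 9 + √39)
q(h, a) = 32/a
q(V(1, 4), -58*(-18)) - 2363327 = 32/((-58*(-18))) - 2363327 = 32/1044 - 2363327 = 32*(1/1044) - 2363327 = 8/261 - 2363327 = -616828339/261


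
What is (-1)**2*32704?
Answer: 32704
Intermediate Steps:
(-1)**2*32704 = 1*32704 = 32704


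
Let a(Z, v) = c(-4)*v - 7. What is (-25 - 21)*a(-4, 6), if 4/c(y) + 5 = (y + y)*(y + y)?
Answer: 17894/59 ≈ 303.29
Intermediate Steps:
c(y) = 4/(-5 + 4*y**2) (c(y) = 4/(-5 + (y + y)*(y + y)) = 4/(-5 + (2*y)*(2*y)) = 4/(-5 + 4*y**2))
a(Z, v) = -7 + 4*v/59 (a(Z, v) = (4/(-5 + 4*(-4)**2))*v - 7 = (4/(-5 + 4*16))*v - 7 = (4/(-5 + 64))*v - 7 = (4/59)*v - 7 = (4*(1/59))*v - 7 = 4*v/59 - 7 = -7 + 4*v/59)
(-25 - 21)*a(-4, 6) = (-25 - 21)*(-7 + (4/59)*6) = -46*(-7 + 24/59) = -46*(-389/59) = 17894/59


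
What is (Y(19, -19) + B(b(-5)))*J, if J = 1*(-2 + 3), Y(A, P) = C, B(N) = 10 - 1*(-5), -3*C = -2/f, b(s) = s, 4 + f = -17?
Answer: 943/63 ≈ 14.968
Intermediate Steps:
f = -21 (f = -4 - 17 = -21)
C = -2/63 (C = -(-2)/(3*(-21)) = -(-2)*(-1)/(3*21) = -⅓*2/21 = -2/63 ≈ -0.031746)
B(N) = 15 (B(N) = 10 + 5 = 15)
Y(A, P) = -2/63
J = 1 (J = 1*1 = 1)
(Y(19, -19) + B(b(-5)))*J = (-2/63 + 15)*1 = (943/63)*1 = 943/63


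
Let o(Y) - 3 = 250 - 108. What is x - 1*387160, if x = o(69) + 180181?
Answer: -206834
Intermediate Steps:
o(Y) = 145 (o(Y) = 3 + (250 - 108) = 3 + 142 = 145)
x = 180326 (x = 145 + 180181 = 180326)
x - 1*387160 = 180326 - 1*387160 = 180326 - 387160 = -206834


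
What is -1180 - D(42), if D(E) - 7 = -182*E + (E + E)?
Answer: 6373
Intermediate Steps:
D(E) = 7 - 180*E (D(E) = 7 + (-182*E + (E + E)) = 7 + (-182*E + 2*E) = 7 - 180*E)
-1180 - D(42) = -1180 - (7 - 180*42) = -1180 - (7 - 7560) = -1180 - 1*(-7553) = -1180 + 7553 = 6373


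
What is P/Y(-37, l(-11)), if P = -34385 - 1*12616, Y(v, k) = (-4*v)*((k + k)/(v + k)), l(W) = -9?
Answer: -360341/444 ≈ -811.58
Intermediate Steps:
Y(v, k) = -8*k*v/(k + v) (Y(v, k) = (-4*v)*((2*k)/(k + v)) = (-4*v)*(2*k/(k + v)) = -8*k*v/(k + v))
P = -47001 (P = -34385 - 12616 = -47001)
P/Y(-37, l(-11)) = -47001/((-8*(-9)*(-37)/(-9 - 37))) = -47001/((-8*(-9)*(-37)/(-46))) = -47001/((-8*(-9)*(-37)*(-1/46))) = -47001/1332/23 = -47001*23/1332 = -360341/444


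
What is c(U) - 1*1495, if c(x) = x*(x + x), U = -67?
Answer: 7483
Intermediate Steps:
c(x) = 2*x**2 (c(x) = x*(2*x) = 2*x**2)
c(U) - 1*1495 = 2*(-67)**2 - 1*1495 = 2*4489 - 1495 = 8978 - 1495 = 7483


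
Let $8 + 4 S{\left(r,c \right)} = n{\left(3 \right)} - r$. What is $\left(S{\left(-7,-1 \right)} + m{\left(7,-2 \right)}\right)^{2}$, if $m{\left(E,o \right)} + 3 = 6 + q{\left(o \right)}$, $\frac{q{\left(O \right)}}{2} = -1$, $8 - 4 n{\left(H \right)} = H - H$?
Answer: $\frac{25}{16} \approx 1.5625$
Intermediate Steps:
$n{\left(H \right)} = 2$ ($n{\left(H \right)} = 2 - \frac{H - H}{4} = 2 - 0 = 2 + 0 = 2$)
$q{\left(O \right)} = -2$ ($q{\left(O \right)} = 2 \left(-1\right) = -2$)
$m{\left(E,o \right)} = 1$ ($m{\left(E,o \right)} = -3 + \left(6 - 2\right) = -3 + 4 = 1$)
$S{\left(r,c \right)} = - \frac{3}{2} - \frac{r}{4}$ ($S{\left(r,c \right)} = -2 + \frac{2 - r}{4} = -2 - \left(- \frac{1}{2} + \frac{r}{4}\right) = - \frac{3}{2} - \frac{r}{4}$)
$\left(S{\left(-7,-1 \right)} + m{\left(7,-2 \right)}\right)^{2} = \left(\left(- \frac{3}{2} - - \frac{7}{4}\right) + 1\right)^{2} = \left(\left(- \frac{3}{2} + \frac{7}{4}\right) + 1\right)^{2} = \left(\frac{1}{4} + 1\right)^{2} = \left(\frac{5}{4}\right)^{2} = \frac{25}{16}$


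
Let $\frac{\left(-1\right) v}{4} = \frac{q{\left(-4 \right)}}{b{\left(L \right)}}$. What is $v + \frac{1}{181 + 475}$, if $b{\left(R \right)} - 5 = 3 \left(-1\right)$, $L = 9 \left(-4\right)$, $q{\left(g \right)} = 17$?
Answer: $- \frac{22303}{656} \approx -33.998$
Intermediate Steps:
$L = -36$
$b{\left(R \right)} = 2$ ($b{\left(R \right)} = 5 + 3 \left(-1\right) = 5 - 3 = 2$)
$v = -34$ ($v = - 4 \cdot \frac{17}{2} = - 4 \cdot 17 \cdot \frac{1}{2} = \left(-4\right) \frac{17}{2} = -34$)
$v + \frac{1}{181 + 475} = -34 + \frac{1}{181 + 475} = -34 + \frac{1}{656} = - \frac{22303}{656}$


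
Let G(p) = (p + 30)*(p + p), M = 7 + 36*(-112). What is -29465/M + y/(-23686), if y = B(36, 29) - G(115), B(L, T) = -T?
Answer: 166451693/19067230 ≈ 8.7297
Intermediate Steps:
M = -4025 (M = 7 - 4032 = -4025)
G(p) = 2*p*(30 + p) (G(p) = (30 + p)*(2*p) = 2*p*(30 + p))
y = -33379 (y = -1*29 - 2*115*(30 + 115) = -29 - 2*115*145 = -29 - 1*33350 = -29 - 33350 = -33379)
-29465/M + y/(-23686) = -29465/(-4025) - 33379/(-23686) = -29465*(-1/4025) - 33379*(-1/23686) = 5893/805 + 33379/23686 = 166451693/19067230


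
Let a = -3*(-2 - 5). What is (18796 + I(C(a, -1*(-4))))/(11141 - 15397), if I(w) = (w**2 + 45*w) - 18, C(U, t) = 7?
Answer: -9571/2128 ≈ -4.4977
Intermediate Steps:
a = 21 (a = -3*(-7) = 21)
I(w) = -18 + w**2 + 45*w
(18796 + I(C(a, -1*(-4))))/(11141 - 15397) = (18796 + (-18 + 7**2 + 45*7))/(11141 - 15397) = (18796 + (-18 + 49 + 315))/(-4256) = (18796 + 346)*(-1/4256) = 19142*(-1/4256) = -9571/2128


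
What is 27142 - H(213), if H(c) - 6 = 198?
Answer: 26938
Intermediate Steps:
H(c) = 204 (H(c) = 6 + 198 = 204)
27142 - H(213) = 27142 - 1*204 = 27142 - 204 = 26938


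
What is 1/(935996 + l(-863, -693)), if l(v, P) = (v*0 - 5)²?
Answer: 1/936021 ≈ 1.0684e-6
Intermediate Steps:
l(v, P) = 25 (l(v, P) = (0 - 5)² = (-5)² = 25)
1/(935996 + l(-863, -693)) = 1/(935996 + 25) = 1/936021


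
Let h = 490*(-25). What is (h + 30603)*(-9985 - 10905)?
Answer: -383394170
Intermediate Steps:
h = -12250
(h + 30603)*(-9985 - 10905) = (-12250 + 30603)*(-9985 - 10905) = 18353*(-20890) = -383394170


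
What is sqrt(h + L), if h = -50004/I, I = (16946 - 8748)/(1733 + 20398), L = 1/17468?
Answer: I*sqrt(173013536046682184161)/35800666 ≈ 367.41*I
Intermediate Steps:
L = 1/17468 ≈ 5.7248e-5
I = 8198/22131 ≈ 0.37043
h = -553319262/4099 (h = -50004/8198/22131 = -50004*22131/8198 = -553319262/4099 ≈ -1.3499e+5)
sqrt(h + L) = sqrt(-553319262/4099 + 1/17468) = sqrt(-9665380864517/71601332) = I*sqrt(173013536046682184161)/35800666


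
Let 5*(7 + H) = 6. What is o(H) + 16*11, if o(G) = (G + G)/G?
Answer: 178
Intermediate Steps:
H = -29/5 (H = -7 + (⅕)*6 = -7 + 6/5 = -29/5 ≈ -5.8000)
o(G) = 2 (o(G) = (2*G)/G = 2)
o(H) + 16*11 = 2 + 16*11 = 2 + 176 = 178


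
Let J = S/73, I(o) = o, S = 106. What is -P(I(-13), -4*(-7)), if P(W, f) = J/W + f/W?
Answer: 2150/949 ≈ 2.2655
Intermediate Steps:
J = 106/73 ≈ 1.4521
P(W, f) = 106/(73*W) + f/W
-P(I(-13), -4*(-7)) = -(106/73 - 4*(-7))/(-13) = -(-1)*(106/73 + 28)/13 = -(-1)*2150/(13*73) = -1*(-2150/949) = 2150/949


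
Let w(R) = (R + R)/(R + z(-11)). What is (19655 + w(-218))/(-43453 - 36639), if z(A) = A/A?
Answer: -4265571/17379964 ≈ -0.24543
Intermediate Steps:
z(A) = 1
w(R) = 2*R/(1 + R) (w(R) = (R + R)/(R + 1) = (2*R)/(1 + R) = 2*R/(1 + R))
(19655 + w(-218))/(-43453 - 36639) = (19655 + 2*(-218)/(1 - 218))/(-43453 - 36639) = (19655 + 2*(-218)/(-217))/(-80092) = (19655 + 2*(-218)*(-1/217))*(-1/80092) = (19655 + 436/217)*(-1/80092) = (4265571/217)*(-1/80092) = -4265571/17379964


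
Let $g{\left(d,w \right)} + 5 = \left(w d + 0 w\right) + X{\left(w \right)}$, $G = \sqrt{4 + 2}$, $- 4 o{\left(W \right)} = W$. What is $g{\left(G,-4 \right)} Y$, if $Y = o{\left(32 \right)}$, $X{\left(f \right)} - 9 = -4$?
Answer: $32 \sqrt{6} \approx 78.384$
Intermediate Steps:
$o{\left(W \right)} = - \frac{W}{4}$
$X{\left(f \right)} = 5$ ($X{\left(f \right)} = 9 - 4 = 5$)
$G = \sqrt{6} \approx 2.4495$
$g{\left(d,w \right)} = d w$ ($g{\left(d,w \right)} = -5 + \left(\left(w d + 0 w\right) + 5\right) = -5 + \left(\left(d w + 0\right) + 5\right) = -5 + \left(d w + 5\right) = -5 + \left(5 + d w\right) = d w$)
$Y = -8$ ($Y = \left(- \frac{1}{4}\right) 32 = -8$)
$g{\left(G,-4 \right)} Y = \sqrt{6} \left(-4\right) \left(-8\right) = - 4 \sqrt{6} \left(-8\right) = 32 \sqrt{6}$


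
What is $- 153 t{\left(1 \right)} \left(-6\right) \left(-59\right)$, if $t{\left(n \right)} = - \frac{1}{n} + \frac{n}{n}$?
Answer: $0$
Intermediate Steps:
$t{\left(n \right)} = 1 - \frac{1}{n}$ ($t{\left(n \right)} = - \frac{1}{n} + 1 = 1 - \frac{1}{n}$)
$- 153 t{\left(1 \right)} \left(-6\right) \left(-59\right) = - 153 \frac{-1 + 1}{1} \left(-6\right) \left(-59\right) = - 153 \cdot 1 \cdot 0 \left(-6\right) \left(-59\right) = - 153 \cdot 0 \left(-6\right) \left(-59\right) = \left(-153\right) 0 \left(-59\right) = 0 \left(-59\right) = 0$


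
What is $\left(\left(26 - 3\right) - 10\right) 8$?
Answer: $104$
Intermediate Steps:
$\left(\left(26 - 3\right) - 10\right) 8 = \left(23 - 10\right) 8 = 13 \cdot 8 = 104$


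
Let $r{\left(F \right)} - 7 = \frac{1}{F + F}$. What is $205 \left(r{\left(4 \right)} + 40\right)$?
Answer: $\frac{77285}{8} \approx 9660.6$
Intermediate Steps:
$r{\left(F \right)} = 7 + \frac{1}{2 F}$ ($r{\left(F \right)} = 7 + \frac{1}{F + F} = 7 + \frac{1}{2 F}$)
$205 \left(r{\left(4 \right)} + 40\right) = 205 \left(\left(7 + \frac{1}{2 \cdot 4}\right) + 40\right) = 205 \left(\left(7 + \frac{1}{2} \cdot \frac{1}{4}\right) + 40\right) = 205 \left(\left(7 + \frac{1}{8}\right) + 40\right) = 205 \left(\frac{57}{8} + 40\right) = 205 \cdot \frac{377}{8} = \frac{77285}{8}$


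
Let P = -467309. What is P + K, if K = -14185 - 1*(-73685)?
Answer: -407809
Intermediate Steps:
K = 59500 (K = -14185 + 73685 = 59500)
P + K = -467309 + 59500 = -407809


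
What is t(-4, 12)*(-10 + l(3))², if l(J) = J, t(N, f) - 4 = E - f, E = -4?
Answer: -588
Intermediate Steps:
t(N, f) = -f (t(N, f) = 4 + (-4 - f) = -f)
t(-4, 12)*(-10 + l(3))² = (-1*12)*(-10 + 3)² = -12*(-7)² = -12*49 = -588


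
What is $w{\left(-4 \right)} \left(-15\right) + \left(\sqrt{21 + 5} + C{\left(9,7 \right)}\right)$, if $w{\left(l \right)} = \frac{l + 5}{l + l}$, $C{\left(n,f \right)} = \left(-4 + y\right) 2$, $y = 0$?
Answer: $- \frac{49}{8} + \sqrt{26} \approx -1.026$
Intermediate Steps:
$C{\left(n,f \right)} = -8$ ($C{\left(n,f \right)} = \left(-4 + 0\right) 2 = \left(-4\right) 2 = -8$)
$w{\left(l \right)} = \frac{5 + l}{2 l}$
$w{\left(-4 \right)} \left(-15\right) + \left(\sqrt{21 + 5} + C{\left(9,7 \right)}\right) = \frac{5 - 4}{2 \left(-4\right)} \left(-15\right) - \left(8 - \sqrt{21 + 5}\right) = \frac{1}{2} \left(- \frac{1}{4}\right) 1 \left(-15\right) - \left(8 - \sqrt{26}\right) = \left(- \frac{1}{8}\right) \left(-15\right) - \left(8 - \sqrt{26}\right) = \frac{15}{8} - \left(8 - \sqrt{26}\right) = - \frac{49}{8} + \sqrt{26}$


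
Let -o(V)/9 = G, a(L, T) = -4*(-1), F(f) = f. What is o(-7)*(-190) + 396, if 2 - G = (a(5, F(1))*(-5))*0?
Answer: 3816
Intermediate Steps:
a(L, T) = 4
G = 2 (G = 2 - 4*(-5)*0 = 2 - (-20)*0 = 2 - 1*0 = 2 + 0 = 2)
o(V) = -18 (o(V) = -9*2 = -18)
o(-7)*(-190) + 396 = -18*(-190) + 396 = 3420 + 396 = 3816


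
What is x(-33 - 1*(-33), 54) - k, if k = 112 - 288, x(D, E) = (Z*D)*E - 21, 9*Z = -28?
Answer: 155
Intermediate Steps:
Z = -28/9 (Z = (⅑)*(-28) = -28/9 ≈ -3.1111)
x(D, E) = -21 - 28*D*E/9 (x(D, E) = (-28*D/9)*E - 21 = -28*D*E/9 - 21 = -21 - 28*D*E/9)
k = -176
x(-33 - 1*(-33), 54) - k = (-21 - 28/9*(-33 - 1*(-33))*54) - 1*(-176) = (-21 - 28/9*(-33 + 33)*54) + 176 = (-21 - 28/9*0*54) + 176 = (-21 + 0) + 176 = -21 + 176 = 155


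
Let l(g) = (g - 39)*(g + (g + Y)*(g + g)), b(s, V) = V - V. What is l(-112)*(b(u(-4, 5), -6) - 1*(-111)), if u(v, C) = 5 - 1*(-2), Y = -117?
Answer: -857895024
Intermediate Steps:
u(v, C) = 7 (u(v, C) = 5 + 2 = 7)
b(s, V) = 0
l(g) = (-39 + g)*(g + 2*g*(-117 + g)) (l(g) = (g - 39)*(g + (g - 117)*(g + g)) = (-39 + g)*(g + (-117 + g)*(2*g)) = (-39 + g)*(g + 2*g*(-117 + g)))
l(-112)*(b(u(-4, 5), -6) - 1*(-111)) = (-112*(9087 - 311*(-112) + 2*(-112)²))*(0 - 1*(-111)) = (-112*(9087 + 34832 + 2*12544))*(0 + 111) = -112*(9087 + 34832 + 25088)*111 = -112*69007*111 = -7728784*111 = -857895024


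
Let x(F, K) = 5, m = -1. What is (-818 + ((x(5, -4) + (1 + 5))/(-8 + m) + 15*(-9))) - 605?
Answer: -14033/9 ≈ -1559.2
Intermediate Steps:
(-818 + ((x(5, -4) + (1 + 5))/(-8 + m) + 15*(-9))) - 605 = (-818 + ((5 + (1 + 5))/(-8 - 1) + 15*(-9))) - 605 = (-818 + ((5 + 6)/(-9) - 135)) - 605 = (-818 + (11*(-1/9) - 135)) - 605 = (-818 + (-11/9 - 135)) - 605 = (-818 - 1226/9) - 605 = -8588/9 - 605 = -14033/9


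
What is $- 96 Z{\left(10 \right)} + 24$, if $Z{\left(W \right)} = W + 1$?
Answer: $-1032$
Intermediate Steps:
$Z{\left(W \right)} = 1 + W$
$- 96 Z{\left(10 \right)} + 24 = - 96 \left(1 + 10\right) + 24 = \left(-96\right) 11 + 24 = -1056 + 24 = -1032$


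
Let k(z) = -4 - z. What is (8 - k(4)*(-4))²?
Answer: 576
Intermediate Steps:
(8 - k(4)*(-4))² = (8 - (-4 - 1*4)*(-4))² = (8 - (-4 - 4)*(-4))² = (8 - 1*(-8)*(-4))² = (8 + 8*(-4))² = (8 - 32)² = (-24)² = 576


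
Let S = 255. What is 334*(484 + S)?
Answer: 246826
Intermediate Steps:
334*(484 + S) = 334*(484 + 255) = 334*739 = 246826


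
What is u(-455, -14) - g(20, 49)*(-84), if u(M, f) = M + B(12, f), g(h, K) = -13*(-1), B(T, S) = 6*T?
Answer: 709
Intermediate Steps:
g(h, K) = 13
u(M, f) = 72 + M (u(M, f) = M + 6*12 = M + 72 = 72 + M)
u(-455, -14) - g(20, 49)*(-84) = (72 - 455) - 13*(-84) = -383 - 1*(-1092) = -383 + 1092 = 709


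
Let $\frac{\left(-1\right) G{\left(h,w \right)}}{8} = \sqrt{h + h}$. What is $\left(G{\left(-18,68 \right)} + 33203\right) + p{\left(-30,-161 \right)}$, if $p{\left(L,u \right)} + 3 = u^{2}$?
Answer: $59121 - 48 i \approx 59121.0 - 48.0 i$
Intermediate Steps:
$p{\left(L,u \right)} = -3 + u^{2}$
$G{\left(h,w \right)} = - 8 \sqrt{2} \sqrt{h}$ ($G{\left(h,w \right)} = - 8 \sqrt{h + h} = - 8 \sqrt{2 h} = - 8 \sqrt{2} \sqrt{h}$)
$\left(G{\left(-18,68 \right)} + 33203\right) + p{\left(-30,-161 \right)} = \left(- 8 \sqrt{2} \sqrt{-18} + 33203\right) - \left(3 - \left(-161\right)^{2}\right) = \left(- 8 \sqrt{2} \cdot 3 i \sqrt{2} + 33203\right) + \left(-3 + 25921\right) = \left(- 48 i + 33203\right) + 25918 = \left(33203 - 48 i\right) + 25918 = 59121 - 48 i$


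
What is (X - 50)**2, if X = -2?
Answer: 2704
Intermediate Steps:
(X - 50)**2 = (-2 - 50)**2 = (-52)**2 = 2704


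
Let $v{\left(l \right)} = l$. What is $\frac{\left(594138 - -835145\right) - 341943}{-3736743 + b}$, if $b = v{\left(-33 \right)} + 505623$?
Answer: $- \frac{1087340}{3231153} \approx -0.33652$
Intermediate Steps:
$b = 505590$ ($b = -33 + 505623 = 505590$)
$\frac{\left(594138 - -835145\right) - 341943}{-3736743 + b} = \frac{\left(594138 - -835145\right) - 341943}{-3736743 + 505590} = \frac{\left(594138 + 835145\right) - 341943}{-3231153} = \left(1429283 - 341943\right) \left(- \frac{1}{3231153}\right) = 1087340 \left(- \frac{1}{3231153}\right) = - \frac{1087340}{3231153}$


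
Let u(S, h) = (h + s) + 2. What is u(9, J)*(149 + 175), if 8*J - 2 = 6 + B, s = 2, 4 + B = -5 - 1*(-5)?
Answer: 1458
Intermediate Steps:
B = -4 (B = -4 + (-5 - 1*(-5)) = -4 + (-5 + 5) = -4 + 0 = -4)
J = ½ (J = ¼ + (6 - 4)/8 = ¼ + (⅛)*2 = ¼ + ¼ = ½ ≈ 0.50000)
u(S, h) = 4 + h (u(S, h) = (h + 2) + 2 = (2 + h) + 2 = 4 + h)
u(9, J)*(149 + 175) = (4 + ½)*(149 + 175) = (9/2)*324 = 1458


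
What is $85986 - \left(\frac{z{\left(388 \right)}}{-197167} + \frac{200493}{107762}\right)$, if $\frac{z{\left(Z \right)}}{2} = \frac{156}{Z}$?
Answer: $\frac{177210705703025397}{2060969694638} \approx 85984.0$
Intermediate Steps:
$z{\left(Z \right)} = \frac{312}{Z}$ ($z{\left(Z \right)} = 2 \frac{156}{Z} = \frac{312}{Z}$)
$85986 - \left(\frac{z{\left(388 \right)}}{-197167} + \frac{200493}{107762}\right) = 85986 - \left(\frac{312 \cdot \frac{1}{388}}{-197167} + \frac{200493}{107762}\right) = 85986 - \left(312 \cdot \frac{1}{388} \left(- \frac{1}{197167}\right) + 200493 \cdot \frac{1}{107762}\right) = 85986 - \left(\frac{78}{97} \left(- \frac{1}{197167}\right) + \frac{200493}{107762}\right) = 85986 - \left(- \frac{78}{19125199} + \frac{200493}{107762}\right) = 85986 - \frac{3834460117671}{2060969694638} = \frac{177210705703025397}{2060969694638}$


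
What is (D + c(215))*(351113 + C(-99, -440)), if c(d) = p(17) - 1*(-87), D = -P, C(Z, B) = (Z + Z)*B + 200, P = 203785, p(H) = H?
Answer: -89300471873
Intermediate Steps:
C(Z, B) = 200 + 2*B*Z (C(Z, B) = (2*Z)*B + 200 = 2*B*Z + 200 = 200 + 2*B*Z)
D = -203785 (D = -1*203785 = -203785)
c(d) = 104 (c(d) = 17 - 1*(-87) = 17 + 87 = 104)
(D + c(215))*(351113 + C(-99, -440)) = (-203785 + 104)*(351113 + (200 + 2*(-440)*(-99))) = -203681*(351113 + (200 + 87120)) = -203681*(351113 + 87320) = -203681*438433 = -89300471873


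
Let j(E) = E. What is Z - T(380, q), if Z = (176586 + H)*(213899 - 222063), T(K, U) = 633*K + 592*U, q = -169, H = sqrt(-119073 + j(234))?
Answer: -1441788596 - 8164*I*sqrt(118839) ≈ -1.4418e+9 - 2.8144e+6*I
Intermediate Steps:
H = I*sqrt(118839) (H = sqrt(-119073 + 234) = sqrt(-118839) = I*sqrt(118839) ≈ 344.73*I)
T(K, U) = 592*U + 633*K
Z = -1441648104 - 8164*I*sqrt(118839) (Z = (176586 + I*sqrt(118839))*(213899 - 222063) = (176586 + I*sqrt(118839))*(-8164) = -1441648104 - 8164*I*sqrt(118839) ≈ -1.4416e+9 - 2.8144e+6*I)
Z - T(380, q) = (-1441648104 - 8164*I*sqrt(118839)) - (592*(-169) + 633*380) = (-1441648104 - 8164*I*sqrt(118839)) - (-100048 + 240540) = (-1441648104 - 8164*I*sqrt(118839)) - 1*140492 = (-1441648104 - 8164*I*sqrt(118839)) - 140492 = -1441788596 - 8164*I*sqrt(118839)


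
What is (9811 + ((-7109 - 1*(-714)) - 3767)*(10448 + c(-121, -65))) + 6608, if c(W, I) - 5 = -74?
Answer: -105454979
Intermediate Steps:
c(W, I) = -69 (c(W, I) = 5 - 74 = -69)
(9811 + ((-7109 - 1*(-714)) - 3767)*(10448 + c(-121, -65))) + 6608 = (9811 + ((-7109 - 1*(-714)) - 3767)*(10448 - 69)) + 6608 = (9811 + ((-7109 + 714) - 3767)*10379) + 6608 = (9811 + (-6395 - 3767)*10379) + 6608 = (9811 - 10162*10379) + 6608 = (9811 - 105471398) + 6608 = -105461587 + 6608 = -105454979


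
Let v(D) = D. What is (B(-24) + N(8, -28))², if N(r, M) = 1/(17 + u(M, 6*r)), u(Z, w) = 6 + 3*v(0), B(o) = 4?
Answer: 8649/529 ≈ 16.350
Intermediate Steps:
u(Z, w) = 6 (u(Z, w) = 6 + 3*0 = 6 + 0 = 6)
N(r, M) = 1/23 (N(r, M) = 1/(17 + 6) = 1/23)
(B(-24) + N(8, -28))² = (4 + 1/23)² = (93/23)² = 8649/529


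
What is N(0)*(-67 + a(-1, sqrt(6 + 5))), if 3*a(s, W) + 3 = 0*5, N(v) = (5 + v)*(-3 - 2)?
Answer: 1700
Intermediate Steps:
N(v) = -25 - 5*v (N(v) = (5 + v)*(-5) = -25 - 5*v)
a(s, W) = -1 (a(s, W) = -1 + (0*5)/3 = -1 + (1/3)*0 = -1 + 0 = -1)
N(0)*(-67 + a(-1, sqrt(6 + 5))) = (-25 - 5*0)*(-67 - 1) = (-25 + 0)*(-68) = -25*(-68) = 1700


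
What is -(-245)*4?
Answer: 980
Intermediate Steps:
-(-245)*4 = -49*(-20) = 980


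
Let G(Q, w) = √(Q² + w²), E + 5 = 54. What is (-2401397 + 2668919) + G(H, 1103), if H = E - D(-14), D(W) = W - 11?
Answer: 267522 + √1222085 ≈ 2.6863e+5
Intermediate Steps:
E = 49 (E = -5 + 54 = 49)
D(W) = -11 + W
H = 74 (H = 49 - (-11 - 14) = 49 - 1*(-25) = 49 + 25 = 74)
(-2401397 + 2668919) + G(H, 1103) = (-2401397 + 2668919) + √(74² + 1103²) = 267522 + √(5476 + 1216609) = 267522 + √1222085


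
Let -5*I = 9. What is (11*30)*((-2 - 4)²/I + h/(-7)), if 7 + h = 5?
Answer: -45540/7 ≈ -6505.7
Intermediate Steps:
I = -9/5 (I = -⅕*9 = -9/5 ≈ -1.8000)
h = -2 (h = -7 + 5 = -2)
(11*30)*((-2 - 4)²/I + h/(-7)) = (11*30)*((-2 - 4)²/(-9/5) - 2/(-7)) = 330*((-6)²*(-5/9) - 2*(-⅐)) = 330*(36*(-5/9) + 2/7) = 330*(-20 + 2/7) = 330*(-138/7) = -45540/7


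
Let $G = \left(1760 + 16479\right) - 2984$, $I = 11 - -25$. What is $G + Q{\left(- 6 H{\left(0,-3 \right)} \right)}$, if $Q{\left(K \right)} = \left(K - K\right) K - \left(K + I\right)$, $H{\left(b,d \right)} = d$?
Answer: $15201$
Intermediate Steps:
$I = 36$ ($I = 11 + 25 = 36$)
$G = 15255$ ($G = 18239 - 2984 = 15255$)
$Q{\left(K \right)} = -36 - K$ ($Q{\left(K \right)} = \left(K - K\right) K - \left(K + 36\right) = 0 K - \left(36 + K\right) = 0 - \left(36 + K\right) = -36 - K$)
$G + Q{\left(- 6 H{\left(0,-3 \right)} \right)} = 15255 - \left(36 - -18\right) = 15255 - 54 = 15201$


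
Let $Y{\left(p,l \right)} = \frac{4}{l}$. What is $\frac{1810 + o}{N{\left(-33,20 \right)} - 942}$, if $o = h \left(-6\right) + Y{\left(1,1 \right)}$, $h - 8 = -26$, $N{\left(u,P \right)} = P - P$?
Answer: $- \frac{961}{471} \approx -2.0403$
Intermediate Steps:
$N{\left(u,P \right)} = 0$
$h = -18$ ($h = 8 - 26 = -18$)
$o = 112$ ($o = \left(-18\right) \left(-6\right) + \frac{4}{1} = 108 + 4 \cdot 1 = 108 + 4 = 112$)
$\frac{1810 + o}{N{\left(-33,20 \right)} - 942} = \frac{1810 + 112}{0 - 942} = \frac{1922}{-942} = 1922 \left(- \frac{1}{942}\right) = - \frac{961}{471}$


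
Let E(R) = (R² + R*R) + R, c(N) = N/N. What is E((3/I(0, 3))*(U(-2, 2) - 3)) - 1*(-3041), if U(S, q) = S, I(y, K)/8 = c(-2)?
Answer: 97477/32 ≈ 3046.2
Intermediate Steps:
c(N) = 1
I(y, K) = 8 (I(y, K) = 8*1 = 8)
E(R) = R + 2*R² (E(R) = (R² + R²) + R = 2*R² + R = R + 2*R²)
E((3/I(0, 3))*(U(-2, 2) - 3)) - 1*(-3041) = ((3/8)*(-2 - 3))*(1 + 2*((3/8)*(-2 - 3))) - 1*(-3041) = ((3*(⅛))*(-5))*(1 + 2*((3*(⅛))*(-5))) + 3041 = ((3/8)*(-5))*(1 + 2*((3/8)*(-5))) + 3041 = -15*(1 + 2*(-15/8))/8 + 3041 = -15*(1 - 15/4)/8 + 3041 = -15/8*(-11/4) + 3041 = 165/32 + 3041 = 97477/32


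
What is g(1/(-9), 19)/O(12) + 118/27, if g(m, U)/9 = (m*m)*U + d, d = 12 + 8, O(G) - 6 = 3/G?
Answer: 22618/675 ≈ 33.508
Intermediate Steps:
O(G) = 6 + 3/G
d = 20
g(m, U) = 180 + 9*U*m² (g(m, U) = 9*((m*m)*U + 20) = 9*(m²*U + 20) = 9*(U*m² + 20) = 9*(20 + U*m²) = 180 + 9*U*m²)
g(1/(-9), 19)/O(12) + 118/27 = (180 + 9*19*(1/(-9))²)/(6 + 3/12) + 118/27 = (180 + 9*19*(-⅑)²)/(6 + 3*(1/12)) + 118*(1/27) = (180 + 9*19*(1/81))/(6 + ¼) + 118/27 = (180 + 19/9)/(25/4) + 118/27 = (1639/9)*(4/25) + 118/27 = 6556/225 + 118/27 = 22618/675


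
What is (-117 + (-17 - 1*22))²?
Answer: 24336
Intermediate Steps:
(-117 + (-17 - 1*22))² = (-117 + (-17 - 22))² = (-117 - 39)² = (-156)² = 24336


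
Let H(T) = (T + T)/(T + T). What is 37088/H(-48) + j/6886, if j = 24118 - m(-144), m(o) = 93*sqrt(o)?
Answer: 127706043/3443 - 558*I/3443 ≈ 37092.0 - 0.16207*I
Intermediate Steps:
H(T) = 1 (H(T) = (2*T)/((2*T)) = (2*T)*(1/(2*T)) = 1)
j = 24118 - 1116*I (j = 24118 - 93*sqrt(-144) = 24118 - 93*12*I = 24118 - 1116*I ≈ 24118.0 - 1116.0*I)
37088/H(-48) + j/6886 = 37088/1 + (24118 - 1116*I)/6886 = 37088*1 + (24118 - 1116*I)*(1/6886) = 37088 + (12059/3443 - 558*I/3443) = 127706043/3443 - 558*I/3443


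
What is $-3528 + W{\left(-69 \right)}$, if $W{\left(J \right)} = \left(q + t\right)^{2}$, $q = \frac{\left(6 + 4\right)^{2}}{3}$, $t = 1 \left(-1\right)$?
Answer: $- \frac{22343}{9} \approx -2482.6$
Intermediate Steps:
$t = -1$
$q = \frac{100}{3}$ ($q = 10^{2} \cdot \frac{1}{3} = 100 \cdot \frac{1}{3} = \frac{100}{3} \approx 33.333$)
$W{\left(J \right)} = \frac{9409}{9}$ ($W{\left(J \right)} = \left(\frac{100}{3} - 1\right)^{2} = \left(\frac{97}{3}\right)^{2} = \frac{9409}{9}$)
$-3528 + W{\left(-69 \right)} = -3528 + \frac{9409}{9} = - \frac{22343}{9}$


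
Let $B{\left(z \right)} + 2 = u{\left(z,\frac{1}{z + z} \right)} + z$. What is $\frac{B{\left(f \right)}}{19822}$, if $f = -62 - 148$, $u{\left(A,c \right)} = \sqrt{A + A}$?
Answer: $- \frac{2}{187} + \frac{i \sqrt{105}}{9911} \approx -0.010695 + 0.0010339 i$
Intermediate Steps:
$u{\left(A,c \right)} = \sqrt{2} \sqrt{A}$ ($u{\left(A,c \right)} = \sqrt{2 A} = \sqrt{2} \sqrt{A}$)
$f = -210$ ($f = -62 - 148 = -210$)
$B{\left(z \right)} = -2 + z + \sqrt{2} \sqrt{z}$ ($B{\left(z \right)} = -2 + \left(\sqrt{2} \sqrt{z} + z\right) = -2 + \left(z + \sqrt{2} \sqrt{z}\right) = -2 + z + \sqrt{2} \sqrt{z}$)
$\frac{B{\left(f \right)}}{19822} = \frac{-2 - 210 + \sqrt{2} \sqrt{-210}}{19822} = \left(-2 - 210 + \sqrt{2} i \sqrt{210}\right) \frac{1}{19822} = \left(-2 - 210 + 2 i \sqrt{105}\right) \frac{1}{19822} = \left(-212 + 2 i \sqrt{105}\right) \frac{1}{19822} = - \frac{2}{187} + \frac{i \sqrt{105}}{9911}$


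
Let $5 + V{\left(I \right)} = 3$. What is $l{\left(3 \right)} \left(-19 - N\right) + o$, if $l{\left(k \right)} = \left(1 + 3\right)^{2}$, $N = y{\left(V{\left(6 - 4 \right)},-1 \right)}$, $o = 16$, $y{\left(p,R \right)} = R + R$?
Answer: $-256$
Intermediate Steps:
$V{\left(I \right)} = -2$ ($V{\left(I \right)} = -5 + 3 = -2$)
$y{\left(p,R \right)} = 2 R$
$N = -2$ ($N = 2 \left(-1\right) = -2$)
$l{\left(k \right)} = 16$ ($l{\left(k \right)} = 4^{2} = 16$)
$l{\left(3 \right)} \left(-19 - N\right) + o = 16 \left(-19 - -2\right) + 16 = 16 \left(-19 + 2\right) + 16 = 16 \left(-17\right) + 16 = -272 + 16 = -256$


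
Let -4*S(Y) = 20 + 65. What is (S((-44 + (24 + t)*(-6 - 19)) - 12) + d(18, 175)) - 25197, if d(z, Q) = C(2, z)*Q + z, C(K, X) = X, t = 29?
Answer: -88201/4 ≈ -22050.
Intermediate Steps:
d(z, Q) = z + Q*z (d(z, Q) = z*Q + z = Q*z + z = z + Q*z)
S(Y) = -85/4 (S(Y) = -(20 + 65)/4 = -1/4*85 = -85/4)
(S((-44 + (24 + t)*(-6 - 19)) - 12) + d(18, 175)) - 25197 = (-85/4 + 18*(1 + 175)) - 25197 = (-85/4 + 18*176) - 25197 = (-85/4 + 3168) - 25197 = 12587/4 - 25197 = -88201/4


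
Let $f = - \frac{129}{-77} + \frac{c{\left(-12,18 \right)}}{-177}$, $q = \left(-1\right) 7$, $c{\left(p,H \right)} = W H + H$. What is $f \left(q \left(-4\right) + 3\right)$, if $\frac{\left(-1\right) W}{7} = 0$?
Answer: $\frac{221619}{4543} \approx 48.783$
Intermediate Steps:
$W = 0$ ($W = \left(-7\right) 0 = 0$)
$c{\left(p,H \right)} = H$ ($c{\left(p,H \right)} = 0 H + H = 0 + H = H$)
$q = -7$
$f = \frac{7149}{4543}$ ($f = - \frac{129}{-77} + \frac{18}{-177} = \left(-129\right) \left(- \frac{1}{77}\right) + 18 \left(- \frac{1}{177}\right) = \frac{129}{77} - \frac{6}{59} = \frac{7149}{4543} \approx 1.5736$)
$f \left(q \left(-4\right) + 3\right) = \frac{7149 \left(\left(-7\right) \left(-4\right) + 3\right)}{4543} = \frac{7149 \left(28 + 3\right)}{4543} = \frac{7149}{4543} \cdot 31 = \frac{221619}{4543}$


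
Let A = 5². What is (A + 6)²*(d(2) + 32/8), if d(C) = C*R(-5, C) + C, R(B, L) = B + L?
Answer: 0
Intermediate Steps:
A = 25
d(C) = C + C*(-5 + C) (d(C) = C*(-5 + C) + C = C + C*(-5 + C))
(A + 6)²*(d(2) + 32/8) = (25 + 6)²*(2*(-4 + 2) + 32/8) = 31²*(2*(-2) + 32*(⅛)) = 961*(-4 + 4) = 961*0 = 0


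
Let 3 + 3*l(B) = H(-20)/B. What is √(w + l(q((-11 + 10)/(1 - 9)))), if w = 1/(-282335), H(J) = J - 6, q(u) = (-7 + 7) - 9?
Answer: I*√239162025810/2541015 ≈ 0.19246*I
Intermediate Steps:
q(u) = -9 (q(u) = 0 - 9 = -9)
H(J) = -6 + J
l(B) = -1 - 26/(3*B) (l(B) = -1 + ((-6 - 20)/B)/3 = -1 + (-26/B)/3 = -1 - 26/(3*B))
w = -1/282335 ≈ -3.5419e-6
√(w + l(q((-11 + 10)/(1 - 9)))) = √(-1/282335 + (-26/3 - 1*(-9))/(-9)) = √(-1/282335 - (-26/3 + 9)/9) = √(-1/282335 - ⅑*⅓) = √(-1/282335 - 1/27) = √(-282362/7623045) = I*√239162025810/2541015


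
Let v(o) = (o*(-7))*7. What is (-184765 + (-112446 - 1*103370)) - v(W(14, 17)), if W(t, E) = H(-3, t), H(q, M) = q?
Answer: -400728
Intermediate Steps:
W(t, E) = -3
v(o) = -49*o (v(o) = -7*o*7 = -49*o)
(-184765 + (-112446 - 1*103370)) - v(W(14, 17)) = (-184765 + (-112446 - 1*103370)) - (-49)*(-3) = (-184765 + (-112446 - 103370)) - 1*147 = (-184765 - 215816) - 147 = -400581 - 147 = -400728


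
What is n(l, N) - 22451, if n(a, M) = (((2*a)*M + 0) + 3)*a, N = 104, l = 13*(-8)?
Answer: 2226965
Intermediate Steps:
l = -104
n(a, M) = a*(3 + 2*M*a) (n(a, M) = ((2*M*a + 0) + 3)*a = (2*M*a + 3)*a = (3 + 2*M*a)*a = a*(3 + 2*M*a))
n(l, N) - 22451 = -104*(3 + 2*104*(-104)) - 22451 = -104*(3 - 21632) - 22451 = -104*(-21629) - 22451 = 2249416 - 22451 = 2226965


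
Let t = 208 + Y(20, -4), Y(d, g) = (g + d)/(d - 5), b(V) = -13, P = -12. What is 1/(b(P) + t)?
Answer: 15/2941 ≈ 0.0051003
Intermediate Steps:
Y(d, g) = (d + g)/(-5 + d)
t = 3136/15 (t = 208 + (20 - 4)/(-5 + 20) = 208 + 16/15 = 3136/15 ≈ 209.07)
1/(b(P) + t) = 1/(-13 + 3136/15) = 1/(2941/15) = 15/2941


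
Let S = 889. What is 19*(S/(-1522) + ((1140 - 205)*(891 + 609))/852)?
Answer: 3378591989/108062 ≈ 31265.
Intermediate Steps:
19*(S/(-1522) + ((1140 - 205)*(891 + 609))/852) = 19*(889/(-1522) + ((1140 - 205)*(891 + 609))/852) = 19*(889*(-1/1522) + (935*1500)*(1/852)) = 19*(-889/1522 + 1402500*(1/852)) = 19*(-889/1522 + 116875/71) = 19*(177820631/108062) = 3378591989/108062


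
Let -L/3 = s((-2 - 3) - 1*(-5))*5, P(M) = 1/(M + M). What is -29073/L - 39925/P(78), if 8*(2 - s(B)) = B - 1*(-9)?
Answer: -217912972/35 ≈ -6.2261e+6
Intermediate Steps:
P(M) = 1/(2*M)
s(B) = 7/8 - B/8 (s(B) = 2 - (B - 1*(-9))/8 = 2 - (B + 9)/8 = 2 - (9 + B)/8 = 2 + (-9/8 - B/8) = 7/8 - B/8)
L = -105/8 (L = -3*(7/8 - ((-2 - 3) - 1*(-5))/8)*5 = -3*(7/8 - (-5 + 5)/8)*5 = -3*(7/8 - ⅛*0)*5 = -3*(7/8 + 0)*5 = -21*5/8 = -3*35/8 = -105/8 ≈ -13.125)
-29073/L - 39925/P(78) = -29073/(-105/8) - 39925/((½)/78) = -29073*(-8/105) - 39925/((½)*(1/78)) = 77528/35 - 39925/1/156 = 77528/35 - 39925*156 = 77528/35 - 6228300 = -217912972/35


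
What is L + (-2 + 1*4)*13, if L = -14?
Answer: 12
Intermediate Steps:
L + (-2 + 1*4)*13 = -14 + (-2 + 1*4)*13 = -14 + (-2 + 4)*13 = -14 + 2*13 = -14 + 26 = 12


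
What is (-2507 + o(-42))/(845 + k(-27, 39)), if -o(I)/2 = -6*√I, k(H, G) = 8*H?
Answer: -2507/629 + 12*I*√42/629 ≈ -3.9857 + 0.12364*I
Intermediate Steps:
o(I) = 12*√I (o(I) = -(-12)*√I = 12*√I)
(-2507 + o(-42))/(845 + k(-27, 39)) = (-2507 + 12*√(-42))/(845 + 8*(-27)) = (-2507 + 12*(I*√42))/(845 - 216) = (-2507 + 12*I*√42)/629 = (-2507 + 12*I*√42)*(1/629) = -2507/629 + 12*I*√42/629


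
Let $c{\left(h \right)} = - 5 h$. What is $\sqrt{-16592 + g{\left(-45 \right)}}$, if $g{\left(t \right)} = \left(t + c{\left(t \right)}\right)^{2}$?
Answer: $8 \sqrt{247} \approx 125.73$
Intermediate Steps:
$g{\left(t \right)} = 16 t^{2}$ ($g{\left(t \right)} = \left(t - 5 t\right)^{2} = \left(- 4 t\right)^{2} = 16 t^{2}$)
$\sqrt{-16592 + g{\left(-45 \right)}} = \sqrt{-16592 + 16 \left(-45\right)^{2}} = \sqrt{-16592 + 16 \cdot 2025} = \sqrt{-16592 + 32400} = \sqrt{15808} = 8 \sqrt{247}$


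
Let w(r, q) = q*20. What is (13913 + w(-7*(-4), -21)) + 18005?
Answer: 31498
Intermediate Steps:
w(r, q) = 20*q
(13913 + w(-7*(-4), -21)) + 18005 = (13913 + 20*(-21)) + 18005 = (13913 - 420) + 18005 = 13493 + 18005 = 31498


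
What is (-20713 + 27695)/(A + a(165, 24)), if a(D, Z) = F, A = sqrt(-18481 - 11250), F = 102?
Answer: 712164/40135 - 6982*I*sqrt(29731)/40135 ≈ 17.744 - 29.996*I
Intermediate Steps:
A = I*sqrt(29731) (A = sqrt(-29731) = I*sqrt(29731) ≈ 172.43*I)
a(D, Z) = 102
(-20713 + 27695)/(A + a(165, 24)) = (-20713 + 27695)/(I*sqrt(29731) + 102) = 6982/(102 + I*sqrt(29731))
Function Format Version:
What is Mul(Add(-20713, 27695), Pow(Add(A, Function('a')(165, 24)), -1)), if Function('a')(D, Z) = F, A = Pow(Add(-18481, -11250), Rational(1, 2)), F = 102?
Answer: Add(Rational(712164, 40135), Mul(Rational(-6982, 40135), I, Pow(29731, Rational(1, 2)))) ≈ Add(17.744, Mul(-29.996, I))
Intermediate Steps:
A = Mul(I, Pow(29731, Rational(1, 2))) (A = Pow(-29731, Rational(1, 2)) = Mul(I, Pow(29731, Rational(1, 2))) ≈ Mul(172.43, I))
Function('a')(D, Z) = 102
Mul(Add(-20713, 27695), Pow(Add(A, Function('a')(165, 24)), -1)) = Mul(Add(-20713, 27695), Pow(Add(Mul(I, Pow(29731, Rational(1, 2))), 102), -1)) = Mul(6982, Pow(Add(102, Mul(I, Pow(29731, Rational(1, 2)))), -1))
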